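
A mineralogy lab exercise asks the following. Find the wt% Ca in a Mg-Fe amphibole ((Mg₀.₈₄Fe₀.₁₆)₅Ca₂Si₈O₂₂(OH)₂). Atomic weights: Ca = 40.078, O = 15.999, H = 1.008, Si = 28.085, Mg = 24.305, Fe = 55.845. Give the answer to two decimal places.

9.57 mass %

M((Mg₀.₈₄Fe₀.₁₆)₅Ca₂Si₈O₂₂(OH)₂) = 837.585 g/mol.
Ca contributes 2 × 40.078 = 80.156 g per mole.
80.156/837.585 = 0.0957 → 9.57%.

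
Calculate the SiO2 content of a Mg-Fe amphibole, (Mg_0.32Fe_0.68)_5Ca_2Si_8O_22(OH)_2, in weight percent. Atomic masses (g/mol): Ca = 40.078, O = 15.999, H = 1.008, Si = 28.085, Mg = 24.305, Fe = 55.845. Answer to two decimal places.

52.27 wt%

Molar mass of (Mg_0.32Fe_0.68)_5Ca_2Si_8O_22(OH)_2 = 1.60·24.305 + 3.40·55.845 + 2·40.078 + 8·28.085 + 24·15.999 + 2·1.008 = 919.589 g/mol.
Each formula unit contains 8 Si, equivalent to 8/1 = 8.0000 mol SiO2.
M(SiO2) = 1×28.085 + 2×15.999 = 60.083 g/mol.
Mass of SiO2 per formula unit = 8.0000 × 60.083 = 480.664 g.
SiO2 wt% = 480.664 / 919.589 × 100 = 52.27%.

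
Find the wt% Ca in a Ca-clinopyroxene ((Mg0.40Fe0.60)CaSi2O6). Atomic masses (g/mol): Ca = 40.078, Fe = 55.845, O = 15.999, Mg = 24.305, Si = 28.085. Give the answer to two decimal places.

Molar mass of (Mg0.40Fe0.60)CaSi2O6: 0.40·24.305 + 0.60·55.845 + 1·40.078 + 2·28.085 + 6·15.999 = 235.471 g/mol.
Mass of Ca per formula unit: 1 × 40.078 = 40.078 g.
Weight fraction Ca = 40.078 / 235.471 = 0.1702.

17.02 wt%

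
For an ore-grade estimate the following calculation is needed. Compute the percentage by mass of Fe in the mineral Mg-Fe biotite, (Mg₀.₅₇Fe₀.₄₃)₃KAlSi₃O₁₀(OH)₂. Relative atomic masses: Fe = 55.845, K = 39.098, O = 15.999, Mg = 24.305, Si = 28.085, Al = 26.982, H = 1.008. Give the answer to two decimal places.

15.73 mass %

Molar mass of (Mg₀.₅₇Fe₀.₄₃)₃KAlSi₃O₁₀(OH)₂: 1.71*24.305 + 1.29*55.845 + 1*39.098 + 1*26.982 + 3*28.085 + 12*15.999 + 2*1.008 = 457.941 g/mol.
Mass of Fe per formula unit: 1.29 × 55.845 = 72.040 g.
Weight fraction Fe = 72.040 / 457.941 = 0.1573.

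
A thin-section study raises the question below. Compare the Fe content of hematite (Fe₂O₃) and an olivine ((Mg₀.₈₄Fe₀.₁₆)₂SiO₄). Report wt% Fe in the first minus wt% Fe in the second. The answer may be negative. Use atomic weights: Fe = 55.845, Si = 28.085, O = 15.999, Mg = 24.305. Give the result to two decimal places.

58.09 percentage points

M(Fe₂O₃) = 159.687 g/mol, so wt% Fe = 111.690/159.687 × 100 = 69.94%.
M((Mg₀.₈₄Fe₀.₁₆)₂SiO₄) = 150.784 g/mol, so wt% Fe = 17.870/150.784 × 100 = 11.85%.
69.94 − 11.85 = 58.09 pp.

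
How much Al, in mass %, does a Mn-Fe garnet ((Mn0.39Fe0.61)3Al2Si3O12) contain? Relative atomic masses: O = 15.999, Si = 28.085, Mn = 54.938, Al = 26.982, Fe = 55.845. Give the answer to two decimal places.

10.86 mass %

M((Mn0.39Fe0.61)3Al2Si3O12) = 496.681 g/mol.
Al contributes 2 × 26.982 = 53.964 g per mole.
53.964/496.681 = 0.1086 → 10.86%.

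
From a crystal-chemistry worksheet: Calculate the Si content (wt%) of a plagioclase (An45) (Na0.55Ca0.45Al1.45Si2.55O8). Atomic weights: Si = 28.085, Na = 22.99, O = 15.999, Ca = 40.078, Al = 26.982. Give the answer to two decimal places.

26.58 wt%

Molar mass of Na0.55Ca0.45Al1.45Si2.55O8: 0.55*22.99 + 0.45*40.078 + 1.45*26.982 + 2.55*28.085 + 8*15.999 = 269.412 g/mol.
Mass of Si per formula unit: 2.55 × 28.085 = 71.617 g.
Weight fraction Si = 71.617 / 269.412 = 0.2658.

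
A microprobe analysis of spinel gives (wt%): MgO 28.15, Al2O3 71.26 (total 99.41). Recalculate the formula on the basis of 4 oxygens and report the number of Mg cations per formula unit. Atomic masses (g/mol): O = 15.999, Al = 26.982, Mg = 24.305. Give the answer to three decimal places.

1.000 Mg apfu

28.15 wt% MgO ÷ 40.304 g/mol = 0.69844 mol, giving 0.69844 Mg and 0.69844 O.
71.26 wt% Al2O3 ÷ 101.961 g/mol = 0.69889 mol, giving 1.39778 Al and 2.09667 O.
Oxygen sums to 2.79511; scaling by 4/2.79511 = 1.43107 puts the formula on 4 O.
Mg: 0.69844 × 1.43107 = 1.000 atoms per formula unit.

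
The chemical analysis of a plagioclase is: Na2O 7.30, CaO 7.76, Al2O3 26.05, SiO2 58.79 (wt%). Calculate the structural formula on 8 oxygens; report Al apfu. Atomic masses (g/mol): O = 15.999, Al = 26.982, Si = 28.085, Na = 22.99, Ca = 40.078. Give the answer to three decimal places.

1.372 Al apfu

Na2O: 7.30/61.979 = 0.11778 mol → 0.23556 mol Na, 0.11778 mol O.
CaO: 7.76/56.077 = 0.13838 mol → 0.13838 mol Ca, 0.13838 mol O.
Al2O3: 26.05/101.961 = 0.25549 mol → 0.51098 mol Al, 0.76647 mol O.
SiO2: 58.79/60.083 = 0.97848 mol → 0.97848 mol Si, 1.95696 mol O.
Total oxygen = 2.97959 mol. Normalization factor = 8/2.97959 = 2.68493.
Al per 8 O = 0.51098 × 2.68493 = 1.372.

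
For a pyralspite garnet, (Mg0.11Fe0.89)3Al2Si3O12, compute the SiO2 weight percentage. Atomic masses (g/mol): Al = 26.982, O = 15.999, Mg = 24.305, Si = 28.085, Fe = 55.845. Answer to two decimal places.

36.99 wt%

Molar mass of (Mg0.11Fe0.89)3Al2Si3O12 = 0.33×24.305 + 2.67×55.845 + 2×26.982 + 3×28.085 + 12×15.999 = 487.334 g/mol.
Each formula unit contains 3 Si, equivalent to 3/1 = 3.0000 mol SiO2.
M(SiO2) = 1×28.085 + 2×15.999 = 60.083 g/mol.
Mass of SiO2 per formula unit = 3.0000 × 60.083 = 180.249 g.
SiO2 wt% = 180.249 / 487.334 × 100 = 36.99%.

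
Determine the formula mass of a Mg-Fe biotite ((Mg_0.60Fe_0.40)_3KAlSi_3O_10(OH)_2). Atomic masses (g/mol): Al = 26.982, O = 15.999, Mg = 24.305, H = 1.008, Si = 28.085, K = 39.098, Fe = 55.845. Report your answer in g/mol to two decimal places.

455.10 g/mol

M = 1.80*24.305 + 1.20*55.845 + 1*39.098 + 1*26.982 + 3*28.085 + 12*15.999 + 2*1.008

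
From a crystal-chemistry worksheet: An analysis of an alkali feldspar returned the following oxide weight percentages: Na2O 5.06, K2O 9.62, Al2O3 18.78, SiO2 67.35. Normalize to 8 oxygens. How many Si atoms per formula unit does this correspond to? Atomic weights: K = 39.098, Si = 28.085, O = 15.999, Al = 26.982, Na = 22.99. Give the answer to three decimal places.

Na2O: 5.06/61.979 = 0.08164 mol → 0.16328 mol Na, 0.08164 mol O.
K2O: 9.62/94.195 = 0.10213 mol → 0.20426 mol K, 0.10213 mol O.
Al2O3: 18.78/101.961 = 0.18419 mol → 0.36838 mol Al, 0.55257 mol O.
SiO2: 67.35/60.083 = 1.12095 mol → 1.12095 mol Si, 2.24190 mol O.
Total oxygen = 2.97824 mol. Normalization factor = 8/2.97824 = 2.68615.
Si per 8 O = 1.12095 × 2.68615 = 3.011.

3.011 Si apfu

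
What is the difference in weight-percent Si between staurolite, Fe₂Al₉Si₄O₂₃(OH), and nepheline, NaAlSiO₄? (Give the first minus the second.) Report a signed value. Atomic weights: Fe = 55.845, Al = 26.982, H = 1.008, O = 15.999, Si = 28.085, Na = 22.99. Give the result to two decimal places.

-6.58 percentage points

M(Fe₂Al₉Si₄O₂₃(OH)) = 851.852 g/mol, so wt% Si = 112.340/851.852 × 100 = 13.19%.
M(NaAlSiO₄) = 142.053 g/mol, so wt% Si = 28.085/142.053 × 100 = 19.77%.
13.19 − 19.77 = -6.58 pp.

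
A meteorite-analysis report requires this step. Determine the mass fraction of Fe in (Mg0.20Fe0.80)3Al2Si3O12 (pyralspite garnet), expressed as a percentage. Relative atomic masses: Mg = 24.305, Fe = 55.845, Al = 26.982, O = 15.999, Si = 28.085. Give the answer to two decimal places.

27.99 weight percent

M((Mg0.20Fe0.80)3Al2Si3O12) = 478.818 g/mol.
Fe contributes 2.40 × 55.845 = 134.028 g per mole.
134.028/478.818 = 0.2799 → 27.99%.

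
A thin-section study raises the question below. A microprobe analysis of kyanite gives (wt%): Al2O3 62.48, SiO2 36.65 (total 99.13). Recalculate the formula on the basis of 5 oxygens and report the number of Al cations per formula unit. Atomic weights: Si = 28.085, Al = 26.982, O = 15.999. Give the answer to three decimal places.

2.004 Al apfu

62.48 wt% Al2O3 ÷ 101.961 g/mol = 0.61278 mol, giving 1.22556 Al and 1.83834 O.
36.65 wt% SiO2 ÷ 60.083 g/mol = 0.60999 mol, giving 0.60999 Si and 1.21998 O.
Oxygen sums to 3.05832; scaling by 5/3.05832 = 1.63488 puts the formula on 5 O.
Al: 1.22556 × 1.63488 = 2.004 atoms per formula unit.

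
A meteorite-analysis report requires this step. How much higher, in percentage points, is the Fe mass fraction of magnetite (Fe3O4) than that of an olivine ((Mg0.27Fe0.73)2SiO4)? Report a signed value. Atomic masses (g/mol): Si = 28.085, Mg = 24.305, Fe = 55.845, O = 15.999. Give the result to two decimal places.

28.70 percentage points

Fe in Fe3O4: molar mass 231.531 g/mol; 3×55.845 = 167.535 g → 72.36 wt%.
Fe in (Mg0.27Fe0.73)2SiO4: molar mass 186.739 g/mol; 1.46×55.845 = 81.534 g → 43.66 wt%.
Difference = 72.36 − 43.66 = 28.70 percentage points.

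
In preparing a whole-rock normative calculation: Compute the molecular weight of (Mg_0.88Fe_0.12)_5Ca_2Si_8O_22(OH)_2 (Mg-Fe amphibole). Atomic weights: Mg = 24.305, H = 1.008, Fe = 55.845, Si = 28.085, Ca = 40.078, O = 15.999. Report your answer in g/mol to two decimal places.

831.28 g/mol

M = 4.40·24.305 + 0.60·55.845 + 2·40.078 + 8·28.085 + 24·15.999 + 2·1.008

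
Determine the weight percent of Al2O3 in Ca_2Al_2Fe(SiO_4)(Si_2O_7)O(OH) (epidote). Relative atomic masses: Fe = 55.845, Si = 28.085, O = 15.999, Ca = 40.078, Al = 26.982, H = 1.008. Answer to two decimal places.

Molar mass of Ca_2Al_2Fe(SiO_4)(Si_2O_7)O(OH) = 2×40.078 + 2×26.982 + 1×55.845 + 3×28.085 + 13×15.999 + 1×1.008 = 483.215 g/mol.
Each formula unit contains 2 Al, equivalent to 2/2 = 1.0000 mol Al2O3.
M(Al2O3) = 2×26.982 + 3×15.999 = 101.961 g/mol.
Mass of Al2O3 per formula unit = 1.0000 × 101.961 = 101.961 g.
Al2O3 wt% = 101.961 / 483.215 × 100 = 21.10%.

21.10 wt%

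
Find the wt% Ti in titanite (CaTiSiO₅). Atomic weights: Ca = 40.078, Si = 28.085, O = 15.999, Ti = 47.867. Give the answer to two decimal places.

24.42 wt%

Molar mass of CaTiSiO₅: 1×40.078 + 1×47.867 + 1×28.085 + 5×15.999 = 196.025 g/mol.
Mass of Ti per formula unit: 1 × 47.867 = 47.867 g.
Weight fraction Ti = 47.867 / 196.025 = 0.2442.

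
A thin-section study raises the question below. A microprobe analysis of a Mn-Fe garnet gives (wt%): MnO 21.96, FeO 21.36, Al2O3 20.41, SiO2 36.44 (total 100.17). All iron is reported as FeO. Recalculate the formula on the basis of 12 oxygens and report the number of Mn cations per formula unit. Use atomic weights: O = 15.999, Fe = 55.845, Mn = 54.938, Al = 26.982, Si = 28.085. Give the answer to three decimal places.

1.535 Mn apfu

MnO: 21.96/70.937 = 0.30957 mol → 0.30957 mol Mn, 0.30957 mol O.
FeO: 21.36/71.844 = 0.29731 mol → 0.29731 mol Fe, 0.29731 mol O.
Al2O3: 20.41/101.961 = 0.20017 mol → 0.40034 mol Al, 0.60051 mol O.
SiO2: 36.44/60.083 = 0.60649 mol → 0.60649 mol Si, 1.21298 mol O.
Total oxygen = 2.42037 mol. Normalization factor = 12/2.42037 = 4.95792.
Mn per 12 O = 0.30957 × 4.95792 = 1.535.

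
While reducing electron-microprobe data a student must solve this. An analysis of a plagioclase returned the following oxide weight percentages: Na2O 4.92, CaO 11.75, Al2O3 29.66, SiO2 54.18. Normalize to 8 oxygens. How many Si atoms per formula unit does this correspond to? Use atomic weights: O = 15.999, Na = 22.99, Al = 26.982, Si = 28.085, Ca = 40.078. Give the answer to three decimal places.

2.433 Si apfu

4.92 wt% Na2O ÷ 61.979 g/mol = 0.07938 mol, giving 0.15876 Na and 0.07938 O.
11.75 wt% CaO ÷ 56.077 g/mol = 0.20953 mol, giving 0.20953 Ca and 0.20953 O.
29.66 wt% Al2O3 ÷ 101.961 g/mol = 0.29090 mol, giving 0.58180 Al and 0.87270 O.
54.18 wt% SiO2 ÷ 60.083 g/mol = 0.90175 mol, giving 0.90175 Si and 1.80350 O.
Oxygen sums to 2.96511; scaling by 8/2.96511 = 2.69804 puts the formula on 8 O.
Si: 0.90175 × 2.69804 = 2.433 atoms per formula unit.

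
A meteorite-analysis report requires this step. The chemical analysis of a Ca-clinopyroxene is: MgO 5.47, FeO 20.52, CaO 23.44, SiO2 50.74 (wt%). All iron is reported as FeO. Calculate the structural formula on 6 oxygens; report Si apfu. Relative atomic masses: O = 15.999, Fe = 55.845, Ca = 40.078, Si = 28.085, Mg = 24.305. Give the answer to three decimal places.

2.004 Si apfu

MgO: 5.47/40.304 = 0.13572 mol → 0.13572 mol Mg, 0.13572 mol O.
FeO: 20.52/71.844 = 0.28562 mol → 0.28562 mol Fe, 0.28562 mol O.
CaO: 23.44/56.077 = 0.41800 mol → 0.41800 mol Ca, 0.41800 mol O.
SiO2: 50.74/60.083 = 0.84450 mol → 0.84450 mol Si, 1.68900 mol O.
Total oxygen = 2.52834 mol. Normalization factor = 6/2.52834 = 2.37310.
Si per 6 O = 0.84450 × 2.37310 = 2.004.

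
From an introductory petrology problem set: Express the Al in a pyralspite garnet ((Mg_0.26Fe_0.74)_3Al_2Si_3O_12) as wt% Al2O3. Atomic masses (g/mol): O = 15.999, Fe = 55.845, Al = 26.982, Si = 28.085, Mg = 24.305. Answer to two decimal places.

21.55 wt%

Molar mass of (Mg_0.26Fe_0.74)_3Al_2Si_3O_12 = 0.78*24.305 + 2.22*55.845 + 2*26.982 + 3*28.085 + 12*15.999 = 473.141 g/mol.
Each formula unit contains 2 Al, equivalent to 2/2 = 1.0000 mol Al2O3.
M(Al2O3) = 2×26.982 + 3×15.999 = 101.961 g/mol.
Mass of Al2O3 per formula unit = 1.0000 × 101.961 = 101.961 g.
Al2O3 wt% = 101.961 / 473.141 × 100 = 21.55%.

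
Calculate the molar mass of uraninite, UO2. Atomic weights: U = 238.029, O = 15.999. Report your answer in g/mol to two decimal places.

270.03 g/mol

M = 1×238.029 + 2×15.999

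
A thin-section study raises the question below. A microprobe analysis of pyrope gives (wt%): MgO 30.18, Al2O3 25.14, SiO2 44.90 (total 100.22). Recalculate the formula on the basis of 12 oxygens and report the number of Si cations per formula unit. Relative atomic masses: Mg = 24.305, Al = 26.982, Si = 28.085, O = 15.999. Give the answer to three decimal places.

3.006 Si apfu

MgO (M=40.304): mol = 0.74881; Mg = 0.74881, O = 0.74881.
Al2O3 (M=101.961): mol = 0.24656; Al = 0.49312, O = 0.73968.
SiO2 (M=60.083): mol = 0.74730; Si = 0.74730, O = 1.49460.
ΣO = 2.98309; factor = 12/ΣO = 4.02267.
Si apfu = 0.74730 × 4.02267 = 3.006.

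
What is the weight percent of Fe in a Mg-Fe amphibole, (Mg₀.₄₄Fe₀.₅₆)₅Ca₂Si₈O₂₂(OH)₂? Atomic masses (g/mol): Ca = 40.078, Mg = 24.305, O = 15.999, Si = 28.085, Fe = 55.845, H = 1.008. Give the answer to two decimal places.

17.36 weight percent

M((Mg₀.₄₄Fe₀.₅₆)₅Ca₂Si₈O₂₂(OH)₂) = 900.665 g/mol.
Fe contributes 2.80 × 55.845 = 156.366 g per mole.
156.366/900.665 = 0.1736 → 17.36%.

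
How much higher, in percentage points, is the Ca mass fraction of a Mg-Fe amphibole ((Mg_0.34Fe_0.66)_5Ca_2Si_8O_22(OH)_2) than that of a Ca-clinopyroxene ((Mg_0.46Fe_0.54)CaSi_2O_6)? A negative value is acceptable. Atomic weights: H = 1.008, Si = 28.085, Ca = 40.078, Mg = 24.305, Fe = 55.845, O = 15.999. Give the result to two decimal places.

M((Mg_0.34Fe_0.66)_5Ca_2Si_8O_22(OH)_2) = 916.435 g/mol, so wt% Ca = 80.156/916.435 × 100 = 8.75%.
M((Mg_0.46Fe_0.54)CaSi_2O_6) = 233.579 g/mol, so wt% Ca = 40.078/233.579 × 100 = 17.16%.
8.75 − 17.16 = -8.41 pp.

-8.41 percentage points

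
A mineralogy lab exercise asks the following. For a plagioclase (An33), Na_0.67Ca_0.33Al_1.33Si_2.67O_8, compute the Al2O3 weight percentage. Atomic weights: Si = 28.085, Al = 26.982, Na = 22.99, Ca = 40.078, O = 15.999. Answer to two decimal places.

Formula mass = 267.494 g/mol.
1.33 Al → 0.6650 mol Al2O3 per formula unit; M(Al2O3) = 101.961, so Al2O3 mass = 67.804 g.
67.804/267.494 × 100 = 25.35 wt%.

25.35 wt%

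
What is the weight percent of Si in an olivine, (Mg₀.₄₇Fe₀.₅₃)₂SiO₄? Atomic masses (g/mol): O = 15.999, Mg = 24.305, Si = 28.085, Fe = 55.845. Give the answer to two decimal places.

16.13 mass %

M((Mg₀.₄₇Fe₀.₅₃)₂SiO₄) = 174.123 g/mol.
Si contributes 1 × 28.085 = 28.085 g per mole.
28.085/174.123 = 0.1613 → 16.13%.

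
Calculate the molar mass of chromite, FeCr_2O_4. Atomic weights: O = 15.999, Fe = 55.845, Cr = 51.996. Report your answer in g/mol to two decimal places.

The formula mass is the sum 1·55.845 + 2·51.996 + 4·15.999.

223.83 g/mol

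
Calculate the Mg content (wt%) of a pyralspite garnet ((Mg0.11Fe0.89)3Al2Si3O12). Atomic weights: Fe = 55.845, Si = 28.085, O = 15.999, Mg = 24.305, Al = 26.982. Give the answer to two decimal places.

1.65 wt%

Formula mass = 0.33*24.305 + 2.67*55.845 + 2*26.982 + 3*28.085 + 12*15.999 = 487.334 g/mol, of which 8.021 g is Mg.
So Mg makes up 8.021/487.334 = 0.0165 of the mass, i.e. 1.65%.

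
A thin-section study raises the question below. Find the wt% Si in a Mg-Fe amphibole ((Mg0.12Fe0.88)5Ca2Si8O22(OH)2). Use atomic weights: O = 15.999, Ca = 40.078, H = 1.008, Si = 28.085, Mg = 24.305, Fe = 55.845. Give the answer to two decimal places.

Formula mass = 0.60·24.305 + 4.40·55.845 + 2·40.078 + 8·28.085 + 24·15.999 + 2·1.008 = 951.129 g/mol, of which 224.680 g is Si.
So Si makes up 224.680/951.129 = 0.2362 of the mass, i.e. 23.62%.

23.62 wt%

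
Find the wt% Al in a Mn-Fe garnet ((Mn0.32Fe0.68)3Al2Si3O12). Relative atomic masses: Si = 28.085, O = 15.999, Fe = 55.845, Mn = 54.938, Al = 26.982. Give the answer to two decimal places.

10.86 mass %

Formula mass = 0.96·54.938 + 2.04·55.845 + 2·26.982 + 3·28.085 + 12·15.999 = 496.871 g/mol, of which 53.964 g is Al.
So Al makes up 53.964/496.871 = 0.1086 of the mass, i.e. 10.86%.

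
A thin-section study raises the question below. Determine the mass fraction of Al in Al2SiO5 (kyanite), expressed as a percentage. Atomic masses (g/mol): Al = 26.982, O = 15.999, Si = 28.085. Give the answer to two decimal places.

Formula mass = 2*26.982 + 1*28.085 + 5*15.999 = 162.044 g/mol, of which 53.964 g is Al.
So Al makes up 53.964/162.044 = 0.3330 of the mass, i.e. 33.30%.

33.30 wt%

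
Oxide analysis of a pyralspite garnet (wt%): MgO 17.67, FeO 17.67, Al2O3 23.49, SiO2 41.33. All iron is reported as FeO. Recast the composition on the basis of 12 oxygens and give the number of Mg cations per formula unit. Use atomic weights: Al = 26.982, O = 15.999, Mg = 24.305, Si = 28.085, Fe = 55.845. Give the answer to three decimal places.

17.67 wt% MgO ÷ 40.304 g/mol = 0.43842 mol, giving 0.43842 Mg and 0.43842 O.
17.67 wt% FeO ÷ 71.844 g/mol = 0.24595 mol, giving 0.24595 Fe and 0.24595 O.
23.49 wt% Al2O3 ÷ 101.961 g/mol = 0.23038 mol, giving 0.46076 Al and 0.69114 O.
41.33 wt% SiO2 ÷ 60.083 g/mol = 0.68788 mol, giving 0.68788 Si and 1.37576 O.
Oxygen sums to 2.75127; scaling by 12/2.75127 = 4.36162 puts the formula on 12 O.
Mg: 0.43842 × 4.36162 = 1.912 atoms per formula unit.

1.912 Mg apfu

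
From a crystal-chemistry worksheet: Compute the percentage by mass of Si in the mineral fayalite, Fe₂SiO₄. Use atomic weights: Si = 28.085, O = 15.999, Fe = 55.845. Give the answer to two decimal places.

13.78 mass %

M(Fe₂SiO₄) = 203.771 g/mol.
Si contributes 1 × 28.085 = 28.085 g per mole.
28.085/203.771 = 0.1378 → 13.78%.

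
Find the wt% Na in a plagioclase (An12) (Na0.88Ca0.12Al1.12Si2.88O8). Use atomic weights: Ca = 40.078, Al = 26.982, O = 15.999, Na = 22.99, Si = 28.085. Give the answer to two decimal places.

Molar mass of Na0.88Ca0.12Al1.12Si2.88O8: 0.88×22.99 + 0.12×40.078 + 1.12×26.982 + 2.88×28.085 + 8×15.999 = 264.137 g/mol.
Mass of Na per formula unit: 0.88 × 22.99 = 20.231 g.
Weight fraction Na = 20.231 / 264.137 = 0.0766.

7.66 weight percent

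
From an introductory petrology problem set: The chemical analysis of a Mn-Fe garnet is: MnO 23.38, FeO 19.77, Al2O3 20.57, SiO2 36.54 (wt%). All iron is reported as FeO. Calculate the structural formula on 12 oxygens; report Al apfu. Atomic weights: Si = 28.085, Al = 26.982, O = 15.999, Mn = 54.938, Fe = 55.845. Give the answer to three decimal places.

23.38 wt% MnO ÷ 70.937 g/mol = 0.32959 mol, giving 0.32959 Mn and 0.32959 O.
19.77 wt% FeO ÷ 71.844 g/mol = 0.27518 mol, giving 0.27518 Fe and 0.27518 O.
20.57 wt% Al2O3 ÷ 101.961 g/mol = 0.20174 mol, giving 0.40348 Al and 0.60522 O.
36.54 wt% SiO2 ÷ 60.083 g/mol = 0.60816 mol, giving 0.60816 Si and 1.21632 O.
Oxygen sums to 2.42631; scaling by 12/2.42631 = 4.94578 puts the formula on 12 O.
Al: 0.40348 × 4.94578 = 1.996 atoms per formula unit.

1.996 Al apfu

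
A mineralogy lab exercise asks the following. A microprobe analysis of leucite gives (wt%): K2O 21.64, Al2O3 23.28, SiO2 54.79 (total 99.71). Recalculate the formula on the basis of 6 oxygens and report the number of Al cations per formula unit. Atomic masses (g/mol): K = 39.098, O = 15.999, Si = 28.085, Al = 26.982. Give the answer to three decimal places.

1.000 Al apfu

K2O (M=94.195): mol = 0.22974; K = 0.45948, O = 0.22974.
Al2O3 (M=101.961): mol = 0.22832; Al = 0.45664, O = 0.68496.
SiO2 (M=60.083): mol = 0.91191; Si = 0.91191, O = 1.82382.
ΣO = 2.73852; factor = 6/ΣO = 2.19096.
Al apfu = 0.45664 × 2.19096 = 1.000.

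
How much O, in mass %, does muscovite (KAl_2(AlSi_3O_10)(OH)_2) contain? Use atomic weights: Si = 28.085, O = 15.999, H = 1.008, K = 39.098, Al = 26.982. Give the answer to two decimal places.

48.20 mass %

Molar mass of KAl_2(AlSi_3O_10)(OH)_2: 1·39.098 + 3·26.982 + 3·28.085 + 12·15.999 + 2·1.008 = 398.303 g/mol.
Mass of O per formula unit: 12 × 15.999 = 191.988 g.
Weight fraction O = 191.988 / 398.303 = 0.4820.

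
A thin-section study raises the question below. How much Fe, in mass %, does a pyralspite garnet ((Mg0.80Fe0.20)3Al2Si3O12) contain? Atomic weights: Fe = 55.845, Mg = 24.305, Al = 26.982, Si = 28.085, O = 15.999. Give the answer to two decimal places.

7.94 mass %

M((Mg0.80Fe0.20)3Al2Si3O12) = 422.046 g/mol.
Fe contributes 0.60 × 55.845 = 33.507 g per mole.
33.507/422.046 = 0.0794 → 7.94%.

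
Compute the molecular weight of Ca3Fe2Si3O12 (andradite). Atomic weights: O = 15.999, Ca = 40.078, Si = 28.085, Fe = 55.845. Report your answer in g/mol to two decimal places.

508.17 g/mol

M = 3(40.078) + 2(55.845) + 3(28.085) + 12(15.999)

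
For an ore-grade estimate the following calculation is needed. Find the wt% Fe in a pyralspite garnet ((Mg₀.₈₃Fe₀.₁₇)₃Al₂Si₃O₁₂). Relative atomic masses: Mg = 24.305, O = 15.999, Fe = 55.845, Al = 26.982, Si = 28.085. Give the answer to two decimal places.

M((Mg₀.₈₃Fe₀.₁₇)₃Al₂Si₃O₁₂) = 419.207 g/mol.
Fe contributes 0.51 × 55.845 = 28.481 g per mole.
28.481/419.207 = 0.0679 → 6.79%.

6.79 mass %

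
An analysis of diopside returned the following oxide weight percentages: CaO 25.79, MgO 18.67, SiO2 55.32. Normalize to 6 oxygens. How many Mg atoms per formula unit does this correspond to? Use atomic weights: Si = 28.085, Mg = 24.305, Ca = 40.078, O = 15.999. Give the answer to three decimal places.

CaO: 25.79/56.077 = 0.45990 mol → 0.45990 mol Ca, 0.45990 mol O.
MgO: 18.67/40.304 = 0.46323 mol → 0.46323 mol Mg, 0.46323 mol O.
SiO2: 55.32/60.083 = 0.92073 mol → 0.92073 mol Si, 1.84146 mol O.
Total oxygen = 2.76459 mol. Normalization factor = 6/2.76459 = 2.17030.
Mg per 6 O = 0.46323 × 2.17030 = 1.005.

1.005 Mg apfu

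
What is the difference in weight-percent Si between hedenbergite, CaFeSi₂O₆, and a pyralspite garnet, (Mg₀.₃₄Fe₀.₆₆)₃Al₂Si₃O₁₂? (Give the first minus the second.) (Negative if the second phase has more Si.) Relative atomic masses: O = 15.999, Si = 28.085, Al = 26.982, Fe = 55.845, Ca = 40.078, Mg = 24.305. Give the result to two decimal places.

4.54 percentage points

First mineral: 56.170 g Si in 248.087 g formula = 22.64 wt% Si.
Second mineral: 84.255 g Si in 465.571 g formula = 18.10 wt% Si.
22.64% − 18.10% gives a difference of 4.54 percentage points.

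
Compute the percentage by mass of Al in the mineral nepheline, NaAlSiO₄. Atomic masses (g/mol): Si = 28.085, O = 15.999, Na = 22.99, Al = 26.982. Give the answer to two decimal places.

18.99 weight percent

M(NaAlSiO₄) = 142.053 g/mol.
Al contributes 1 × 26.982 = 26.982 g per mole.
26.982/142.053 = 0.1899 → 18.99%.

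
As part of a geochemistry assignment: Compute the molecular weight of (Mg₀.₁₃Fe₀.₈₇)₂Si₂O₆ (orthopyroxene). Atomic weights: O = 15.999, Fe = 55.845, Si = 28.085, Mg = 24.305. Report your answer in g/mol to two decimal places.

255.65 g/mol

Mg: 0.26 × 24.305 = 6.3193
Fe: 1.74 × 55.845 = 97.1703
Si: 2 × 28.085 = 56.1700
O: 6 × 15.999 = 95.9940
Summing the contributions gives the formula mass.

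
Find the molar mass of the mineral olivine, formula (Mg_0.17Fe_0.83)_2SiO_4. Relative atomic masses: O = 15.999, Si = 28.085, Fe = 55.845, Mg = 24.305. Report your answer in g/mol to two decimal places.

193.05 g/mol

The formula mass is the sum 0.34*24.305 + 1.66*55.845 + 1*28.085 + 4*15.999.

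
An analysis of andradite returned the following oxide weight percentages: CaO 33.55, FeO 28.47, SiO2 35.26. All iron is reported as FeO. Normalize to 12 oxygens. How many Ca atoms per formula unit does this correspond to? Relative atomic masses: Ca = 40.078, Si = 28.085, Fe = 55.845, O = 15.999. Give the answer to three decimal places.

3.311 Ca apfu

CaO (M=56.077): mol = 0.59828; Ca = 0.59828, O = 0.59828.
FeO (M=71.844): mol = 0.39628; Fe = 0.39628, O = 0.39628.
SiO2 (M=60.083): mol = 0.58685; Si = 0.58685, O = 1.17370.
ΣO = 2.16826; factor = 12/ΣO = 5.53439.
Ca apfu = 0.59828 × 5.53439 = 3.311.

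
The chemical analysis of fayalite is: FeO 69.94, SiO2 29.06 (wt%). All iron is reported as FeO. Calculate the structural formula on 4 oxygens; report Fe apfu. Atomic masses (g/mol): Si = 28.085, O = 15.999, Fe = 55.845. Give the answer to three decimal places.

FeO: 69.94/71.844 = 0.97350 mol → 0.97350 mol Fe, 0.97350 mol O.
SiO2: 29.06/60.083 = 0.48366 mol → 0.48366 mol Si, 0.96732 mol O.
Total oxygen = 1.94082 mol. Normalization factor = 4/1.94082 = 2.06098.
Fe per 4 O = 0.97350 × 2.06098 = 2.006.

2.006 Fe apfu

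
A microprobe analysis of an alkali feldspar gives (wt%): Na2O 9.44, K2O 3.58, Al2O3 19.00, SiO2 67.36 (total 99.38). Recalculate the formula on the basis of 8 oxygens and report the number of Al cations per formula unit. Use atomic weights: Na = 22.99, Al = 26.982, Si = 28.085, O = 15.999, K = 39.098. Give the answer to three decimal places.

0.997 Al apfu

9.44 wt% Na2O ÷ 61.979 g/mol = 0.15231 mol, giving 0.30462 Na and 0.15231 O.
3.58 wt% K2O ÷ 94.195 g/mol = 0.03801 mol, giving 0.07602 K and 0.03801 O.
19.00 wt% Al2O3 ÷ 101.961 g/mol = 0.18635 mol, giving 0.37270 Al and 0.55905 O.
67.36 wt% SiO2 ÷ 60.083 g/mol = 1.12112 mol, giving 1.12112 Si and 2.24224 O.
Oxygen sums to 2.99161; scaling by 8/2.99161 = 2.67415 puts the formula on 8 O.
Al: 0.37270 × 2.67415 = 0.997 atoms per formula unit.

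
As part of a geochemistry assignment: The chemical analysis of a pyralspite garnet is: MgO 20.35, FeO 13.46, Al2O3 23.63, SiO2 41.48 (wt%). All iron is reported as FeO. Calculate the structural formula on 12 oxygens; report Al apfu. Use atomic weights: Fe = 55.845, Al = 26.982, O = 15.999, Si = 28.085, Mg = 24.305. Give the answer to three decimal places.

2.009 Al apfu

MgO: 20.35/40.304 = 0.50491 mol → 0.50491 mol Mg, 0.50491 mol O.
FeO: 13.46/71.844 = 0.18735 mol → 0.18735 mol Fe, 0.18735 mol O.
Al2O3: 23.63/101.961 = 0.23176 mol → 0.46352 mol Al, 0.69528 mol O.
SiO2: 41.48/60.083 = 0.69038 mol → 0.69038 mol Si, 1.38076 mol O.
Total oxygen = 2.76830 mol. Normalization factor = 12/2.76830 = 4.33479.
Al per 12 O = 0.46352 × 4.33479 = 2.009.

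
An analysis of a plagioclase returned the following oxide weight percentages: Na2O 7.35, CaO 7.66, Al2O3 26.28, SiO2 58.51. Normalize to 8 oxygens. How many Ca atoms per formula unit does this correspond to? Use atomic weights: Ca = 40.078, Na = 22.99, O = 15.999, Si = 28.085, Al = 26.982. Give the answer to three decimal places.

0.367 Ca apfu

7.35 wt% Na2O ÷ 61.979 g/mol = 0.11859 mol, giving 0.23718 Na and 0.11859 O.
7.66 wt% CaO ÷ 56.077 g/mol = 0.13660 mol, giving 0.13660 Ca and 0.13660 O.
26.28 wt% Al2O3 ÷ 101.961 g/mol = 0.25775 mol, giving 0.51550 Al and 0.77325 O.
58.51 wt% SiO2 ÷ 60.083 g/mol = 0.97382 mol, giving 0.97382 Si and 1.94764 O.
Oxygen sums to 2.97608; scaling by 8/2.97608 = 2.68810 puts the formula on 8 O.
Ca: 0.13660 × 2.68810 = 0.367 atoms per formula unit.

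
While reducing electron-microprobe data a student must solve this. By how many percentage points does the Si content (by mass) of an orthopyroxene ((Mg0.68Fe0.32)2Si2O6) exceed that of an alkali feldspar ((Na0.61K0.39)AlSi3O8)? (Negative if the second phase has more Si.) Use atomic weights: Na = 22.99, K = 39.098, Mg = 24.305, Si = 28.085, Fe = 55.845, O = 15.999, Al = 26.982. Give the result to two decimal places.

-5.96 percentage points

First mineral: 56.170 g Si in 220.960 g formula = 25.42 wt% Si.
Second mineral: 84.255 g Si in 268.501 g formula = 31.38 wt% Si.
25.42% − 31.38% gives a difference of -5.96 percentage points.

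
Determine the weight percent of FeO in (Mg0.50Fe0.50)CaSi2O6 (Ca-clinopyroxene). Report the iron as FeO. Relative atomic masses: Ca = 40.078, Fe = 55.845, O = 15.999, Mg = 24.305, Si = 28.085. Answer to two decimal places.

15.46 wt%

Formula mass = 232.317 g/mol.
0.50 Fe → 0.5000 mol FeO per formula unit; M(FeO) = 71.844, so FeO mass = 35.922 g.
35.922/232.317 × 100 = 15.46 wt%.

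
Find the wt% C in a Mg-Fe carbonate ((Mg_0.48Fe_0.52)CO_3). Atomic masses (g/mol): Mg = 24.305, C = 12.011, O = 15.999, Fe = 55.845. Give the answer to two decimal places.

M((Mg_0.48Fe_0.52)CO_3) = 100.714 g/mol.
C contributes 1 × 12.011 = 12.011 g per mole.
12.011/100.714 = 0.1193 → 11.93%.

11.93 wt%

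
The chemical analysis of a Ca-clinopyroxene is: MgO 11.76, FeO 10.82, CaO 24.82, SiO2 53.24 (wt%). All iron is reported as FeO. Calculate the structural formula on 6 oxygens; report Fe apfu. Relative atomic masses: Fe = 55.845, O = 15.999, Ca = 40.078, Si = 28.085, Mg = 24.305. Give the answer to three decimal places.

0.340 Fe apfu

MgO (M=40.304): mol = 0.29178; Mg = 0.29178, O = 0.29178.
FeO (M=71.844): mol = 0.15060; Fe = 0.15060, O = 0.15060.
CaO (M=56.077): mol = 0.44261; Ca = 0.44261, O = 0.44261.
SiO2 (M=60.083): mol = 0.88611; Si = 0.88611, O = 1.77222.
ΣO = 2.65721; factor = 6/ΣO = 2.25801.
Fe apfu = 0.15060 × 2.25801 = 0.340.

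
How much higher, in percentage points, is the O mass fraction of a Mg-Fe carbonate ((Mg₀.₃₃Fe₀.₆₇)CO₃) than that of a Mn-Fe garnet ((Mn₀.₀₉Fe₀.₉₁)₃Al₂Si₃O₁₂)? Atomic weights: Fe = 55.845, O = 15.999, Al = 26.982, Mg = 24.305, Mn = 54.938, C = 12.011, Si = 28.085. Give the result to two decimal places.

M((Mg₀.₃₃Fe₀.₆₇)CO₃) = 105.445 g/mol, so wt% O = 47.997/105.445 × 100 = 45.52%.
M((Mn₀.₀₉Fe₀.₉₁)₃Al₂Si₃O₁₂) = 497.497 g/mol, so wt% O = 191.988/497.497 × 100 = 38.59%.
45.52 − 38.59 = 6.93 pp.

6.93 percentage points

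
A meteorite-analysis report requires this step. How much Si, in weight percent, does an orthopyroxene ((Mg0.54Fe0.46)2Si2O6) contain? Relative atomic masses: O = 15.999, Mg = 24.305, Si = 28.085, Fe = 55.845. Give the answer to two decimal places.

Molar mass of (Mg0.54Fe0.46)2Si2O6: 1.08·24.305 + 0.92·55.845 + 2·28.085 + 6·15.999 = 229.791 g/mol.
Mass of Si per formula unit: 2 × 28.085 = 56.170 g.
Weight fraction Si = 56.170 / 229.791 = 0.2444.

24.44 weight percent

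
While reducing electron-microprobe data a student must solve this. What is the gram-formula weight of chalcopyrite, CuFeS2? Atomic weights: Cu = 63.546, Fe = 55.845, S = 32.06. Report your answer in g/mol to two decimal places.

Cu: 1 × 63.546 = 63.5460
Fe: 1 × 55.845 = 55.8450
S: 2 × 32.06 = 64.1200
Summing the contributions gives the formula mass.

183.51 g/mol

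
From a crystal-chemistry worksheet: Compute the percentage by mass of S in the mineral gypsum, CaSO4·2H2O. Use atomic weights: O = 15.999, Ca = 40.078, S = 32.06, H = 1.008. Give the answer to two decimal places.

18.62 wt%

Molar mass of CaSO4·2H2O: 1·40.078 + 1·32.06 + 6·15.999 + 4·1.008 = 172.164 g/mol.
Mass of S per formula unit: 1 × 32.06 = 32.060 g.
Weight fraction S = 32.060 / 172.164 = 0.1862.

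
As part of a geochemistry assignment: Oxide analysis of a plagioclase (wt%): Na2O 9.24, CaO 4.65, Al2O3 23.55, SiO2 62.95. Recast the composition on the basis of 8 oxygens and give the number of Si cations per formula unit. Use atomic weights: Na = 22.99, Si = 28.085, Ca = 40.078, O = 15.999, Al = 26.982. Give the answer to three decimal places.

2.775 Si apfu

Na2O (M=61.979): mol = 0.14908; Na = 0.29816, O = 0.14908.
CaO (M=56.077): mol = 0.08292; Ca = 0.08292, O = 0.08292.
Al2O3 (M=101.961): mol = 0.23097; Al = 0.46194, O = 0.69291.
SiO2 (M=60.083): mol = 1.04772; Si = 1.04772, O = 2.09544.
ΣO = 3.02035; factor = 8/ΣO = 2.64870.
Si apfu = 1.04772 × 2.64870 = 2.775.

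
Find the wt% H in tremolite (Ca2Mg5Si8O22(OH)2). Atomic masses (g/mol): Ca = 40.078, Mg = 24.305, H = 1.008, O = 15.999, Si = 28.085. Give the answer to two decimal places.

M(Ca2Mg5Si8O22(OH)2) = 812.353 g/mol.
H contributes 2 × 1.008 = 2.016 g per mole.
2.016/812.353 = 0.0025 → 0.25%.

0.25 mass %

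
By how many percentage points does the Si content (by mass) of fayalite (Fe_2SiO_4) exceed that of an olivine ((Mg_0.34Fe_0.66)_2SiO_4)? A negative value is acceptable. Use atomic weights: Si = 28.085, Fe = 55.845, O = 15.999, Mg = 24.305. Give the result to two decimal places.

-1.62 percentage points

First mineral: 28.085 g Si in 203.771 g formula = 13.78 wt% Si.
Second mineral: 28.085 g Si in 182.324 g formula = 15.40 wt% Si.
13.78% − 15.40% gives a difference of -1.62 percentage points.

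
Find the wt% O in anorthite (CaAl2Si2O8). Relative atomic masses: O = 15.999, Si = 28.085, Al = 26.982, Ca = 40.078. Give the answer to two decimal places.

46.01 weight percent

M(CaAl2Si2O8) = 278.204 g/mol.
O contributes 8 × 15.999 = 127.992 g per mole.
127.992/278.204 = 0.4601 → 46.01%.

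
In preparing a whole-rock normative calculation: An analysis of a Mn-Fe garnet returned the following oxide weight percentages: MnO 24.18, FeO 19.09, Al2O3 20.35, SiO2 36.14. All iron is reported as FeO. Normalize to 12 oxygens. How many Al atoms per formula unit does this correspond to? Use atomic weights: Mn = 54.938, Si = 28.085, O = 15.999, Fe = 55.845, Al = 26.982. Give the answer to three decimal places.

1.989 Al apfu

24.18 wt% MnO ÷ 70.937 g/mol = 0.34087 mol, giving 0.34087 Mn and 0.34087 O.
19.09 wt% FeO ÷ 71.844 g/mol = 0.26571 mol, giving 0.26571 Fe and 0.26571 O.
20.35 wt% Al2O3 ÷ 101.961 g/mol = 0.19959 mol, giving 0.39918 Al and 0.59877 O.
36.14 wt% SiO2 ÷ 60.083 g/mol = 0.60150 mol, giving 0.60150 Si and 1.20300 O.
Oxygen sums to 2.40835; scaling by 12/2.40835 = 4.98266 puts the formula on 12 O.
Al: 0.39918 × 4.98266 = 1.989 atoms per formula unit.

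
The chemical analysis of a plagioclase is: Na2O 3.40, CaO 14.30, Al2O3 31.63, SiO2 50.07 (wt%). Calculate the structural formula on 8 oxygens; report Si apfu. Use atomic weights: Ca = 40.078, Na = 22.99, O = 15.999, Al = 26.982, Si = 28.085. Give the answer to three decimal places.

Na2O: 3.40/61.979 = 0.05486 mol → 0.10972 mol Na, 0.05486 mol O.
CaO: 14.30/56.077 = 0.25501 mol → 0.25501 mol Ca, 0.25501 mol O.
Al2O3: 31.63/101.961 = 0.31022 mol → 0.62044 mol Al, 0.93066 mol O.
SiO2: 50.07/60.083 = 0.83335 mol → 0.83335 mol Si, 1.66670 mol O.
Total oxygen = 2.90723 mol. Normalization factor = 8/2.90723 = 2.75176.
Si per 8 O = 0.83335 × 2.75176 = 2.293.

2.293 Si apfu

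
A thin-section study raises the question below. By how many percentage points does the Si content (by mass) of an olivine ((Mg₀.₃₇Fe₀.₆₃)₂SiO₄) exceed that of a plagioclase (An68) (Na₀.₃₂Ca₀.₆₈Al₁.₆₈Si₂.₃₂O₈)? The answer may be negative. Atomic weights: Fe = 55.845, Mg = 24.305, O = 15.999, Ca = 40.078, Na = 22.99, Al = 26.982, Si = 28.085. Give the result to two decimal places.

-8.29 percentage points

Si in (Mg₀.₃₇Fe₀.₆₃)₂SiO₄: molar mass 180.431 g/mol; 1×28.085 = 28.085 g → 15.57 wt%.
Si in Na₀.₃₂Ca₀.₆₈Al₁.₆₈Si₂.₃₂O₈: molar mass 273.089 g/mol; 2.32×28.085 = 65.157 g → 23.86 wt%.
Difference = 15.57 − 23.86 = -8.29 percentage points.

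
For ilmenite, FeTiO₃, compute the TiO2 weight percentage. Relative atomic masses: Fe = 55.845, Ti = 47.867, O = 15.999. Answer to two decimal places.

Molar mass of FeTiO₃ = 1*55.845 + 1*47.867 + 3*15.999 = 151.709 g/mol.
Each formula unit contains 1 Ti, equivalent to 1/1 = 1.0000 mol TiO2.
M(TiO2) = 1×47.867 + 2×15.999 = 79.865 g/mol.
Mass of TiO2 per formula unit = 1.0000 × 79.865 = 79.865 g.
TiO2 wt% = 79.865 / 151.709 × 100 = 52.64%.

52.64 wt%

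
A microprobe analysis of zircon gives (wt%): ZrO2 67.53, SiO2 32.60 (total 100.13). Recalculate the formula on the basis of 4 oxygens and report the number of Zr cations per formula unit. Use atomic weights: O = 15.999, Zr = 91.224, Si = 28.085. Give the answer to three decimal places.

1.005 Zr apfu

67.53 wt% ZrO2 ÷ 123.222 g/mol = 0.54804 mol, giving 0.54804 Zr and 1.09608 O.
32.60 wt% SiO2 ÷ 60.083 g/mol = 0.54258 mol, giving 0.54258 Si and 1.08516 O.
Oxygen sums to 2.18124; scaling by 4/2.18124 = 1.83382 puts the formula on 4 O.
Zr: 0.54804 × 1.83382 = 1.005 atoms per formula unit.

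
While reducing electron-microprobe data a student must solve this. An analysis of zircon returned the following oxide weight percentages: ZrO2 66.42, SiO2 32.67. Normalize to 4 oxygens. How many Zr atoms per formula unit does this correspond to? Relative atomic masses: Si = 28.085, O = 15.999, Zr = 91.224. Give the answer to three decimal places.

0.996 Zr apfu

66.42 wt% ZrO2 ÷ 123.222 g/mol = 0.53903 mol, giving 0.53903 Zr and 1.07806 O.
32.67 wt% SiO2 ÷ 60.083 g/mol = 0.54375 mol, giving 0.54375 Si and 1.08750 O.
Oxygen sums to 2.16556; scaling by 4/2.16556 = 1.84710 puts the formula on 4 O.
Zr: 0.53903 × 1.84710 = 0.996 atoms per formula unit.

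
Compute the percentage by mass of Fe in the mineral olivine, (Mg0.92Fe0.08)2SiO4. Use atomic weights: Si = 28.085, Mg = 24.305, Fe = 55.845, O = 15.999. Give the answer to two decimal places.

6.13 wt%

Molar mass of (Mg0.92Fe0.08)2SiO4: 1.84×24.305 + 0.16×55.845 + 1×28.085 + 4×15.999 = 145.737 g/mol.
Mass of Fe per formula unit: 0.16 × 55.845 = 8.935 g.
Weight fraction Fe = 8.935 / 145.737 = 0.0613.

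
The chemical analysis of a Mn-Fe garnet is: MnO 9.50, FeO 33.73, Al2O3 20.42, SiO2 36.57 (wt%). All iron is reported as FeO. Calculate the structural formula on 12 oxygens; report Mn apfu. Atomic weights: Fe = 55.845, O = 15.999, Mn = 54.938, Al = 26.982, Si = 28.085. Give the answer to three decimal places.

0.664 Mn apfu

MnO (M=70.937): mol = 0.13392; Mn = 0.13392, O = 0.13392.
FeO (M=71.844): mol = 0.46949; Fe = 0.46949, O = 0.46949.
Al2O3 (M=101.961): mol = 0.20027; Al = 0.40054, O = 0.60081.
SiO2 (M=60.083): mol = 0.60866; Si = 0.60866, O = 1.21732.
ΣO = 2.42154; factor = 12/ΣO = 4.95552.
Mn apfu = 0.13392 × 4.95552 = 0.664.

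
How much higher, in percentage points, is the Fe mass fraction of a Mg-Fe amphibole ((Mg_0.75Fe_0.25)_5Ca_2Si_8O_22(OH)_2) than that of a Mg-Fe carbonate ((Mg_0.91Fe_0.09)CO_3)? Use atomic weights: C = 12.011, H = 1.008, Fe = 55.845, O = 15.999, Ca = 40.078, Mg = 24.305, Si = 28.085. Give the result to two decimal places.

2.43 percentage points

Fe in (Mg_0.75Fe_0.25)_5Ca_2Si_8O_22(OH)_2: molar mass 851.778 g/mol; 1.25×55.845 = 69.806 g → 8.20 wt%.
Fe in (Mg_0.91Fe_0.09)CO_3: molar mass 87.152 g/mol; 0.09×55.845 = 5.026 g → 5.77 wt%.
Difference = 8.20 − 5.77 = 2.43 percentage points.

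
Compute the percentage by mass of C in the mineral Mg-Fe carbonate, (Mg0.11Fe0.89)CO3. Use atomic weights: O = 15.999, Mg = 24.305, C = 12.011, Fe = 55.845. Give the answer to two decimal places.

10.69 weight percent

Molar mass of (Mg0.11Fe0.89)CO3: 0.11×24.305 + 0.89×55.845 + 1×12.011 + 3×15.999 = 112.384 g/mol.
Mass of C per formula unit: 1 × 12.011 = 12.011 g.
Weight fraction C = 12.011 / 112.384 = 0.1069.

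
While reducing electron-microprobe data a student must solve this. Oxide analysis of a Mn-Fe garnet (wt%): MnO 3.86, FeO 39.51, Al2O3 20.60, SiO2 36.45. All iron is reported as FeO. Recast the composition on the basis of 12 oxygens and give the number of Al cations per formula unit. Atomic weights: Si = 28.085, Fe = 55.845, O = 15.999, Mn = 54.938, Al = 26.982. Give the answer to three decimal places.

2.001 Al apfu

3.86 wt% MnO ÷ 70.937 g/mol = 0.05441 mol, giving 0.05441 Mn and 0.05441 O.
39.51 wt% FeO ÷ 71.844 g/mol = 0.54994 mol, giving 0.54994 Fe and 0.54994 O.
20.60 wt% Al2O3 ÷ 101.961 g/mol = 0.20204 mol, giving 0.40408 Al and 0.60612 O.
36.45 wt% SiO2 ÷ 60.083 g/mol = 0.60666 mol, giving 0.60666 Si and 1.21332 O.
Oxygen sums to 2.42379; scaling by 12/2.42379 = 4.95092 puts the formula on 12 O.
Al: 0.40408 × 4.95092 = 2.001 atoms per formula unit.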